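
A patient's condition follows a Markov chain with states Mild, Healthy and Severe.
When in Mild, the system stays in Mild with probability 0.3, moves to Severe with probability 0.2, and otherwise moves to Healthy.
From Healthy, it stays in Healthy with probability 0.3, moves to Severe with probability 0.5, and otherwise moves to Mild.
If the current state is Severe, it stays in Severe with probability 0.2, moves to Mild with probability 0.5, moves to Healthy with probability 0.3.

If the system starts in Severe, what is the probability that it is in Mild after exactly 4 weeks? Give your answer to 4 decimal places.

Propagate the distribution vector 4 weeks from Severe.
After 0 weeks: (0.0000, 0.0000, 1.0000)
After 1 week: (0.5000, 0.3000, 0.2000)
After 2 weeks: (0.3100, 0.4000, 0.2900)
After 3 weeks: (0.3180, 0.3620, 0.3200)
After 4 weeks: (0.3278, 0.3636, 0.3086)
P(in Mild after 4 weeks) = 0.3278

0.3278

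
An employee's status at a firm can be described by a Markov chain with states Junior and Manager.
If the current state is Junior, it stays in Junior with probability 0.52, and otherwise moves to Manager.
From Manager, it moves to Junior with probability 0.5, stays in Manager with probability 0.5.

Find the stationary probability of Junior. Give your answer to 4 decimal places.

Let the stationary distribution be π with π = πP and π_1 + π_2 = 1.
π_1 = 0.52·π_1 + 0.5·π_2
Solving with the normalization constraint gives π = (0.5102, 0.4898).
So the stationary probability of Junior is 0.5102.

0.5102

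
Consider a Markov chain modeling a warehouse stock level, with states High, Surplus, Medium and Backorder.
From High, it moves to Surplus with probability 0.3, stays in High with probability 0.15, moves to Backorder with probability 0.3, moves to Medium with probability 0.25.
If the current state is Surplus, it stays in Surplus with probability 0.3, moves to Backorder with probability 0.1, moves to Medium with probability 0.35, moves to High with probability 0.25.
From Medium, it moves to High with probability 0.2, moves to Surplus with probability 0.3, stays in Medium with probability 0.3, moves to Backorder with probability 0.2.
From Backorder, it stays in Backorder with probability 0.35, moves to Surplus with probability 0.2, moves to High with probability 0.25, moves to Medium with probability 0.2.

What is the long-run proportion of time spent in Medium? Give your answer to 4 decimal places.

0.2803

Let the stationary distribution be π with π = πP and π_1 + π_2 + π_3 + π_4 = 1.
π_1 = 0.15·π_1 + 0.25·π_2 + 0.2·π_3 + 0.25·π_4
π_2 = 0.3·π_1 + 0.3·π_2 + 0.3·π_3 + 0.2·π_4
π_3 = 0.25·π_1 + 0.35·π_2 + 0.3·π_3 + 0.2·π_4
Solving with the normalization constraint gives π = (0.2145, 0.2772, 0.2803, 0.2279).
So the stationary probability of Medium is 0.2803.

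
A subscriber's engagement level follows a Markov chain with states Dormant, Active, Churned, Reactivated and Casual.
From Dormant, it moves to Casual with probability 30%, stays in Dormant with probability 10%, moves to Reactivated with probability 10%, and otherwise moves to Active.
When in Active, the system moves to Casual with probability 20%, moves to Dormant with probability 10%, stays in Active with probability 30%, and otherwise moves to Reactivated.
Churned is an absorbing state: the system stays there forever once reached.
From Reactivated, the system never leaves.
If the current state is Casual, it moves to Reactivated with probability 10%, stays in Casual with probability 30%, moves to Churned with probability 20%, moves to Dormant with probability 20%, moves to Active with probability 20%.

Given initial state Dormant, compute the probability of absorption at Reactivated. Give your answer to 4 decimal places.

0.7947

Let h(s) be the probability of absorption at Reactivated starting from transient state s. Then h(Reactivated) = 1 and h(Churned) = 0. By first-step analysis:
h(Dormant) = 0.1·h(Dormant) + 0.5·h(Active) + 0.1·1 + 0.3·h(Casual)
h(Active) = 0.1·h(Dormant) + 0.3·h(Active) + 0.4·1 + 0.2·h(Casual)
h(Casual) = 0.2·h(Dormant) + 0.2·h(Active) + 0.2·0 + 0.1·1 + 0.3·h(Casual)
Solving: h(Dormant) = 0.7947, h(Active) = 0.8609, h(Casual) = 0.6159.
Starting from Dormant, the probability is 0.7947.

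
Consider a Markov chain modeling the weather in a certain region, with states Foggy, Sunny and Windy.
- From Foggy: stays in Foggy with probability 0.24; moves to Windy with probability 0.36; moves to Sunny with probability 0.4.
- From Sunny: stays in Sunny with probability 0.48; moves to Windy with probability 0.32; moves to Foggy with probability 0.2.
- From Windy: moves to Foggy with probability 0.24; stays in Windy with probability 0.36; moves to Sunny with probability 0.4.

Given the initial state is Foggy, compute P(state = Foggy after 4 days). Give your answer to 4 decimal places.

Propagate the distribution vector 4 days from Foggy.
After 0 days: (1.0000, 0.0000, 0.0000)
After 1 day: (0.2400, 0.4000, 0.3600)
After 2 days: (0.2240, 0.4320, 0.3440)
After 3 days: (0.2227, 0.4346, 0.3427)
After 4 days: (0.2226, 0.4348, 0.3426)
P(in Foggy after 4 days) = 0.2226

0.2226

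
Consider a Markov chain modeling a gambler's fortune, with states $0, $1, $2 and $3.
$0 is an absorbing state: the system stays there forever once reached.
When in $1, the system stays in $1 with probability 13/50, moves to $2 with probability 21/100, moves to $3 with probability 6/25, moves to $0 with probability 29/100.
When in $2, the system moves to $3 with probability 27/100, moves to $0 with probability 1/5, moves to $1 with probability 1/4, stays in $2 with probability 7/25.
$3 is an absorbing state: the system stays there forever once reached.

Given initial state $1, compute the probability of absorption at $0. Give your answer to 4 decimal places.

0.5222

Let h(s) be the probability of absorption at $0 starting from transient state s. Then h($0) = 1 and h($3) = 0. By first-step analysis:
h($1) = 0.29·1 + 0.26·h($1) + 0.21·h($2) + 0.24·0
h($2) = 0.2·1 + 0.25·h($1) + 0.28·h($2) + 0.27·0
Solving: h($1) = 0.5222, h($2) = 0.4591.
Starting from $1, the probability is 0.5222.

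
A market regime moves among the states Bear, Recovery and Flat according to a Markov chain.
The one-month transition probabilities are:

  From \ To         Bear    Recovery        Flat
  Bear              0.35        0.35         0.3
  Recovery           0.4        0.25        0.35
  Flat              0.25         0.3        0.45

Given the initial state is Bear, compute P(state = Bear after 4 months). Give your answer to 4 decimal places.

0.3282

Propagate the distribution vector 4 months from Bear.
After 0 months: (1.0000, 0.0000, 0.0000)
After 1 month: (0.3500, 0.3500, 0.3000)
After 2 months: (0.3375, 0.3000, 0.3625)
After 3 months: (0.3288, 0.3019, 0.3694)
After 4 months: (0.3282, 0.3013, 0.3705)
P(in Bear after 4 months) = 0.3282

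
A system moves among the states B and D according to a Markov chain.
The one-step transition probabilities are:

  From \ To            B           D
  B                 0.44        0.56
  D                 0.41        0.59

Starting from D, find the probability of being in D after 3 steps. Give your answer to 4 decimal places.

0.5773

Propagate the distribution vector 3 steps from D.
After 0 steps: (0.0000, 1.0000)
After 1 step: (0.4100, 0.5900)
After 2 steps: (0.4223, 0.5777)
After 3 steps: (0.4227, 0.5773)
P(in D after 3 steps) = 0.5773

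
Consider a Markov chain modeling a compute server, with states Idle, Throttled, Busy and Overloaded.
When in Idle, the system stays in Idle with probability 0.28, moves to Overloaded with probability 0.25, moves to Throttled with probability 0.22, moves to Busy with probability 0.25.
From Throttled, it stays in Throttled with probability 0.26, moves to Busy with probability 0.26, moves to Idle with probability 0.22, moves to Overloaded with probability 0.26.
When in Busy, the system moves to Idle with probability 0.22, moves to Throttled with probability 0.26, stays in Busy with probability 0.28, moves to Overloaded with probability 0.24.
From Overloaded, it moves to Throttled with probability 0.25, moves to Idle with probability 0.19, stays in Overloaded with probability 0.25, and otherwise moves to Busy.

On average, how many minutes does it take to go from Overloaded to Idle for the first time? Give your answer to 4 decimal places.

4.8468

Let t(s) be the expected number of minutes to first reach Idle from state s, with t(Idle) = 0. Conditioning on the first minute:
t(Throttled) = 1 + 0.26·t(Throttled) + 0.26·t(Busy) + 0.26·t(Overloaded)
t(Busy) = 1 + 0.26·t(Throttled) + 0.28·t(Busy) + 0.24·t(Overloaded)
t(Overloaded) = 1 + 0.25·t(Throttled) + 0.31·t(Busy) + 0.25·t(Overloaded)
Solving: t(Throttled) = 4.7072, t(Busy) = 4.7043, t(Overloaded) = 4.8468.
Expected minutes from Overloaded to Idle: 4.8468.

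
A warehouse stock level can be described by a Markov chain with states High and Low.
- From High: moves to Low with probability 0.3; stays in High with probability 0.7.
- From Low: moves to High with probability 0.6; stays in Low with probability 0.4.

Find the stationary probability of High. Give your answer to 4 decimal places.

Let the stationary distribution be π with π = πP and π_1 + π_2 = 1.
π_1 = 0.7·π_1 + 0.6·π_2
Solving with the normalization constraint gives π = (0.6667, 0.3333).
So the stationary probability of High is 0.6667.

0.6667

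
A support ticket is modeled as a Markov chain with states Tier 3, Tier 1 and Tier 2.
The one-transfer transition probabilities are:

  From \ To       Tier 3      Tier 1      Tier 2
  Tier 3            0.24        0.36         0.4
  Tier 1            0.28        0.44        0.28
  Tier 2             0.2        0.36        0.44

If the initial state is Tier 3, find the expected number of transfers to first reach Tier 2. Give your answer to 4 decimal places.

Let t(s) be the expected number of transfers to first reach Tier 2 from state s, with t(Tier 2) = 0. Conditioning on the first transfer:
t(Tier 3) = 1 + 0.24·t(Tier 3) + 0.36·t(Tier 1)
t(Tier 1) = 1 + 0.28·t(Tier 3) + 0.44·t(Tier 1)
Solving: t(Tier 3) = 2.8325, t(Tier 1) = 3.2020.
Expected transfers from Tier 3 to Tier 2: 2.8325.

2.8325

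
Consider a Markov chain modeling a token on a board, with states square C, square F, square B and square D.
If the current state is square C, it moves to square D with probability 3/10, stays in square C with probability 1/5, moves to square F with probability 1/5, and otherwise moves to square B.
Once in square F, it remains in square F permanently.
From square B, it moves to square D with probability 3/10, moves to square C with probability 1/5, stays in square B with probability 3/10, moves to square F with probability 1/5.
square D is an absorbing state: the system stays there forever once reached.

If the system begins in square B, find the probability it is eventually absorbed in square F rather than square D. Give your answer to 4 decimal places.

Let h(s) be the probability of absorption at square F starting from transient state s. Then h(square F) = 1 and h(square D) = 0. By first-step analysis:
h(square C) = 0.2·h(square C) + 0.2·1 + 0.3·h(square B) + 0.3·0
h(square B) = 0.2·h(square C) + 0.2·1 + 0.3·h(square B) + 0.3·0
Solving: h(square C) = 0.4000, h(square B) = 0.4000.
Starting from square B, the probability is 0.4000.

0.4000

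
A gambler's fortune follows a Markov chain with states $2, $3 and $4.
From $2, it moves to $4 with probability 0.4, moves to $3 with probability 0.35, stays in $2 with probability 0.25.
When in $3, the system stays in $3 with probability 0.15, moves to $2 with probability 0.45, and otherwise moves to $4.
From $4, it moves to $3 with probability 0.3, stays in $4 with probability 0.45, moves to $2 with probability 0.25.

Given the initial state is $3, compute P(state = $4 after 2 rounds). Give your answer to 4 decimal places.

0.4200

Sum over the intermediate state after 1 round:
P = P($3→$2)·P($2→$4) + P($3→$3)·P($3→$4) + P($3→$4)·P($4→$4)
  = 0.45×0.4 + 0.15×0.4 + 0.4×0.45
  = 0.1800 + 0.0600 + 0.1800 = 0.4200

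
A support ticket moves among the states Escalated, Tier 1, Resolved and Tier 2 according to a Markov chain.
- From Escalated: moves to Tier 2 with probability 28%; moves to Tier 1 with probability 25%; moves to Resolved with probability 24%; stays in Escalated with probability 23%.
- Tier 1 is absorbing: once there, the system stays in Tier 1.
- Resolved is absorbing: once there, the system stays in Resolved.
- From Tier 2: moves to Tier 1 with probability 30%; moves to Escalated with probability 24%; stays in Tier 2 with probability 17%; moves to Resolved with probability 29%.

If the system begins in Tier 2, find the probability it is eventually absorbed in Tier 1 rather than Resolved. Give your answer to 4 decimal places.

Let h(s) be the probability of absorption at Tier 1 starting from transient state s. Then h(Tier 1) = 1 and h(Resolved) = 0. By first-step analysis:
h(Escalated) = 0.23·h(Escalated) + 0.25·1 + 0.24·0 + 0.28·h(Tier 2)
h(Tier 2) = 0.24·h(Escalated) + 0.3·1 + 0.29·0 + 0.17·h(Tier 2)
Solving: h(Escalated) = 0.5097, h(Tier 2) = 0.5088.
Starting from Tier 2, the probability is 0.5088.

0.5088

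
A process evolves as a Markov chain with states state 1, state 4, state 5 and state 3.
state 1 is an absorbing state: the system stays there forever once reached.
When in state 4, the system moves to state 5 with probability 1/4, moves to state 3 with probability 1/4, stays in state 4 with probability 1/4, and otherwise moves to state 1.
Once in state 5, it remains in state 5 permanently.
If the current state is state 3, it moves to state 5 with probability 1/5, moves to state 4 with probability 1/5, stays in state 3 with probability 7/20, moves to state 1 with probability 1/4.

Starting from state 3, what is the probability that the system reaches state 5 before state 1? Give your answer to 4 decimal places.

Let h(s) be the probability of absorption at state 5 starting from transient state s. Then h(state 5) = 1 and h(state 1) = 0. By first-step analysis:
h(state 4) = 0.25·0 + 0.25·h(state 4) + 0.25·1 + 0.25·h(state 3)
h(state 3) = 0.25·0 + 0.2·h(state 4) + 0.2·1 + 0.35·h(state 3)
Solving: h(state 4) = 0.4857, h(state 3) = 0.4571.
Starting from state 3, the probability is 0.4571.

0.4571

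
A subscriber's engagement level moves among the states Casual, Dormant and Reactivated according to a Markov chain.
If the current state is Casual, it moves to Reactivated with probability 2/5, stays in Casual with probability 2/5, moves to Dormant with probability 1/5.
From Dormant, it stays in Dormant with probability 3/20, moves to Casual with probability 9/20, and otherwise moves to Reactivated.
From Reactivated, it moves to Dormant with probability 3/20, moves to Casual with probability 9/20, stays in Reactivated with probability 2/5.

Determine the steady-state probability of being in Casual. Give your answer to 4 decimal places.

Let the stationary distribution be π with π = πP and π_1 + π_2 + π_3 = 1.
π_1 = 0.4·π_1 + 0.45·π_2 + 0.45·π_3
π_2 = 0.2·π_1 + 0.15·π_2 + 0.15·π_3
Solving with the normalization constraint gives π = (0.4286, 0.1714, 0.4000).
So the stationary probability of Casual is 0.4286.

0.4286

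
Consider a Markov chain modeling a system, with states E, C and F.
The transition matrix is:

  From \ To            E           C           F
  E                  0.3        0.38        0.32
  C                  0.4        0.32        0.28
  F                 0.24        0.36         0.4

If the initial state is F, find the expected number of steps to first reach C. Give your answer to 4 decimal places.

Let t(s) be the expected number of steps to first reach C from state s, with t(C) = 0. Conditioning on the first step:
t(E) = 1 + 0.3·t(E) + 0.32·t(F)
t(F) = 1 + 0.24·t(E) + 0.4·t(F)
Solving: t(E) = 2.6807, t(F) = 2.7389.
Expected steps from F to C: 2.7389.

2.7389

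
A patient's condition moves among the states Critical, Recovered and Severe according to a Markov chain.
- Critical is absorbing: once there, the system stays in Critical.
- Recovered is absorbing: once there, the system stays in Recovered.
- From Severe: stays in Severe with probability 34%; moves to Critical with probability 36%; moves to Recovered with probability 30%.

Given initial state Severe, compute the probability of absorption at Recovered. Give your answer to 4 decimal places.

Let h(s) be the probability of absorption at Recovered starting from transient state s. Then h(Recovered) = 1 and h(Critical) = 0. By first-step analysis:
h(Severe) = 0.36·0 + 0.3·1 + 0.34·h(Severe)
Solving: h(Severe) = 0.4545.
Starting from Severe, the probability is 0.4545.

0.4545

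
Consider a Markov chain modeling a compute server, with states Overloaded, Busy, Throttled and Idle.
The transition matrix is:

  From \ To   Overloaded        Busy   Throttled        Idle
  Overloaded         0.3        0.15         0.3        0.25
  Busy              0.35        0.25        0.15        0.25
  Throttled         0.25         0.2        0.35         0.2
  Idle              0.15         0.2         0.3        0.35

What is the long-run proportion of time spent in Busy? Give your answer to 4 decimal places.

Let the stationary distribution be π with π = πP and π_1 + π_2 + π_3 + π_4 = 1.
π_1 = 0.3·π_1 + 0.35·π_2 + 0.25·π_3 + 0.15·π_4
π_2 = 0.15·π_1 + 0.25·π_2 + 0.2·π_3 + 0.2·π_4
π_3 = 0.3·π_1 + 0.15·π_2 + 0.35·π_3 + 0.3·π_4
Solving with the normalization constraint gives π = (0.2563, 0.1970, 0.2847, 0.2620).
So the stationary probability of Busy is 0.1970.

0.1970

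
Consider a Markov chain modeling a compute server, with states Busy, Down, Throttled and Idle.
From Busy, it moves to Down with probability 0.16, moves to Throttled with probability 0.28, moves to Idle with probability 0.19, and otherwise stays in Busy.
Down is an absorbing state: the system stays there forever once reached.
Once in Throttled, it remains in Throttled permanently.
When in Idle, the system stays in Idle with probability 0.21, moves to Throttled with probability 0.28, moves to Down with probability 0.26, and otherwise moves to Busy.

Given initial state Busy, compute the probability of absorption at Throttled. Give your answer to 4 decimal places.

Let h(s) be the probability of absorption at Throttled starting from transient state s. Then h(Throttled) = 1 and h(Down) = 0. By first-step analysis:
h(Busy) = 0.37·h(Busy) + 0.16·0 + 0.28·1 + 0.19·h(Idle)
h(Idle) = 0.25·h(Busy) + 0.26·0 + 0.28·1 + 0.21·h(Idle)
Solving: h(Busy) = 0.6095, h(Idle) = 0.5473.
Starting from Busy, the probability is 0.6095.

0.6095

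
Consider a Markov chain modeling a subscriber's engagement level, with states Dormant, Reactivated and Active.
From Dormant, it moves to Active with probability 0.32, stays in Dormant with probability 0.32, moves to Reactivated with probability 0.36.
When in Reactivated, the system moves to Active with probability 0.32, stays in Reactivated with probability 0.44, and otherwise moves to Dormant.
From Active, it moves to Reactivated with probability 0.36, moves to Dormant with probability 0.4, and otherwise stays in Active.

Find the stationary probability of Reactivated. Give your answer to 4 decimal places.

0.3913

Let the stationary distribution be π with π = πP and π_1 + π_2 + π_3 = 1.
π_1 = 0.32·π_1 + 0.24·π_2 + 0.4·π_3
π_2 = 0.36·π_1 + 0.44·π_2 + 0.36·π_3
Solving with the normalization constraint gives π = (0.3124, 0.3913, 0.2963).
So the stationary probability of Reactivated is 0.3913.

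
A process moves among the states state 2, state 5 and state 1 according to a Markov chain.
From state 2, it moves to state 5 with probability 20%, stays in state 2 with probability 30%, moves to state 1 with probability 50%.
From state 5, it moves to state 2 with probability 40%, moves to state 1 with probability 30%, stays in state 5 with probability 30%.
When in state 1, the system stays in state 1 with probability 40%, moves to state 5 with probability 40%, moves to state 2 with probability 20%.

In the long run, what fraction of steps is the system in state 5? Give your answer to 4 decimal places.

0.3107

Let the stationary distribution be π with π = πP and π_1 + π_2 + π_3 = 1.
π_1 = 0.3·π_1 + 0.4·π_2 + 0.2·π_3
π_2 = 0.2·π_1 + 0.3·π_2 + 0.4·π_3
Solving with the normalization constraint gives π = (0.2913, 0.3107, 0.3981).
So the stationary probability of state 5 is 0.3107.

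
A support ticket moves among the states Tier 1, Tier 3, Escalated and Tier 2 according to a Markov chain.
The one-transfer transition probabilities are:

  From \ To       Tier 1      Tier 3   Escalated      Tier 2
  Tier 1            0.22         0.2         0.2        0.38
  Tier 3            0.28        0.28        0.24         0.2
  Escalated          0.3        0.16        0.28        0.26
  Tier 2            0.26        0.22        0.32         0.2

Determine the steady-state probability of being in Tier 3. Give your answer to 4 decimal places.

0.2118

Let the stationary distribution be π with π = πP and π_1 + π_2 + π_3 + π_4 = 1.
π_1 = 0.22·π_1 + 0.28·π_2 + 0.3·π_3 + 0.26·π_4
π_2 = 0.2·π_1 + 0.28·π_2 + 0.16·π_3 + 0.22·π_4
π_3 = 0.2·π_1 + 0.24·π_2 + 0.28·π_3 + 0.32·π_4
Solving with the normalization constraint gives π = (0.2641, 0.2118, 0.2609, 0.2632).
So the stationary probability of Tier 3 is 0.2118.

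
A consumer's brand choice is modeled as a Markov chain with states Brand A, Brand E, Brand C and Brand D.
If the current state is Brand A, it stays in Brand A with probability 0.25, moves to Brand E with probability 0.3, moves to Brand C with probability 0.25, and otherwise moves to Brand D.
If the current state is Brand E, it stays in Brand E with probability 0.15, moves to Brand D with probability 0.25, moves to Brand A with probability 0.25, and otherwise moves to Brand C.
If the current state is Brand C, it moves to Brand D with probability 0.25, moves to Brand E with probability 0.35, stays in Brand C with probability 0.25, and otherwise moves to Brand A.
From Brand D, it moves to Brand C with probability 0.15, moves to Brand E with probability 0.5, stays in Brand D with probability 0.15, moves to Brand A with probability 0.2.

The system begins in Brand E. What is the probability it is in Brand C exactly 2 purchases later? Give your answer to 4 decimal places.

Propagate the distribution vector 2 purchases from Brand E.
After 0 purchases: (0.0000, 1.0000, 0.0000, 0.0000)
After 1 purchase: (0.2500, 0.1500, 0.3500, 0.2500)
After 2 purchases: (0.2025, 0.3450, 0.2400, 0.2125)
P(in Brand C after 2 purchases) = 0.2400

0.2400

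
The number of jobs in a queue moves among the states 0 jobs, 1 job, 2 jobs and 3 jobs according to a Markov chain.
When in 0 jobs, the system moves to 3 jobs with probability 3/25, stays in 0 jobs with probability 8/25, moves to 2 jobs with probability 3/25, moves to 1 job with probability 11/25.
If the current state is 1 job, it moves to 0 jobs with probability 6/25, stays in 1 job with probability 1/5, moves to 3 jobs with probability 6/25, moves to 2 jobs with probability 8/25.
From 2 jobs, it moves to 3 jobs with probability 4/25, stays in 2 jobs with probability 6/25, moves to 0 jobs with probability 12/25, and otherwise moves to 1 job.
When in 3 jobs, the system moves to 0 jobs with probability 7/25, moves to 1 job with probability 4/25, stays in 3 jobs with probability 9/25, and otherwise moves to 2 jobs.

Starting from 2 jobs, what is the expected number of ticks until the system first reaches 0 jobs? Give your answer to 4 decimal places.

Let t(s) be the expected number of ticks to first reach 0 jobs from state s, with t(0 jobs) = 0. Conditioning on the first tick:
t(1 job) = 1 + 0.2·t(1 job) + 0.32·t(2 jobs) + 0.24·t(3 jobs)
t(2 jobs) = 1 + 0.12·t(1 job) + 0.24·t(2 jobs) + 0.16·t(3 jobs)
t(3 jobs) = 1 + 0.16·t(1 job) + 0.2·t(2 jobs) + 0.36·t(3 jobs)
Solving: t(1 job) = 3.1804, t(2 jobs) = 2.4773, t(3 jobs) = 3.1318.
Expected ticks from 2 jobs to 0 jobs: 2.4773.

2.4773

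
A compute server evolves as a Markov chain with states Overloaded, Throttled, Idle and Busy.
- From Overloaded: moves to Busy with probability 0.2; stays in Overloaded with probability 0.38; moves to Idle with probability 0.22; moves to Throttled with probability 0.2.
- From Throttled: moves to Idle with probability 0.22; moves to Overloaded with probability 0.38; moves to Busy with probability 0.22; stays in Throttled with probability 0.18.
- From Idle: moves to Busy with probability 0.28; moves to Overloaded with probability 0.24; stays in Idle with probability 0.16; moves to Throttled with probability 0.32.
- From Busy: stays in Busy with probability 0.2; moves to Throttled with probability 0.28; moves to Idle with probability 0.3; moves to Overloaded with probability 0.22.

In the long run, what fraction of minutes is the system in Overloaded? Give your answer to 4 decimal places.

0.3130

Let the stationary distribution be π with π = πP and π_1 + π_2 + π_3 + π_4 = 1.
π_1 = 0.38·π_1 + 0.38·π_2 + 0.24·π_3 + 0.22·π_4
π_2 = 0.2·π_1 + 0.18·π_2 + 0.32·π_3 + 0.28·π_4
π_3 = 0.22·π_1 + 0.22·π_2 + 0.16·π_3 + 0.3·π_4
Solving with the normalization constraint gives π = (0.3130, 0.2399, 0.2244, 0.2227).
So the stationary probability of Overloaded is 0.3130.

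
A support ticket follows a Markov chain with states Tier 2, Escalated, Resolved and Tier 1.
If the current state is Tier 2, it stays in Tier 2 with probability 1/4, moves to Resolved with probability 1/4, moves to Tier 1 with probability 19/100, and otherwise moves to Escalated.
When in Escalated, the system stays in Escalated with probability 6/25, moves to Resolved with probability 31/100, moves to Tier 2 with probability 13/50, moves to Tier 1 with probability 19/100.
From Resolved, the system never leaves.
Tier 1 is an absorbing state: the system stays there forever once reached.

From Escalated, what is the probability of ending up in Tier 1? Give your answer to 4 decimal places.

0.3921

Let h(s) be the probability of absorption at Tier 1 starting from transient state s. Then h(Tier 1) = 1 and h(Resolved) = 0. By first-step analysis:
h(Tier 2) = 0.25·h(Tier 2) + 0.31·h(Escalated) + 0.25·0 + 0.19·1
h(Escalated) = 0.26·h(Tier 2) + 0.24·h(Escalated) + 0.31·0 + 0.19·1
Solving: h(Tier 2) = 0.4154, h(Escalated) = 0.3921.
Starting from Escalated, the probability is 0.3921.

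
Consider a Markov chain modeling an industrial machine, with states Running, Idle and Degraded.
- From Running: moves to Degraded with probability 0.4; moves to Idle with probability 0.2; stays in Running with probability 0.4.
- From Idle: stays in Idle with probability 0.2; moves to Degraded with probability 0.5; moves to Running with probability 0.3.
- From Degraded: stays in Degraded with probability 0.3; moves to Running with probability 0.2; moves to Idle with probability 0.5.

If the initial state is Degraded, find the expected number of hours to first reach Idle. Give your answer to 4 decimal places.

Let t(s) be the expected number of hours to first reach Idle from state s, with t(Idle) = 0. Conditioning on the first hour:
t(Running) = 1 + 0.4·t(Running) + 0.4·t(Degraded)
t(Degraded) = 1 + 0.2·t(Running) + 0.3·t(Degraded)
Solving: t(Running) = 3.2353, t(Degraded) = 2.3529.
Expected hours from Degraded to Idle: 2.3529.

2.3529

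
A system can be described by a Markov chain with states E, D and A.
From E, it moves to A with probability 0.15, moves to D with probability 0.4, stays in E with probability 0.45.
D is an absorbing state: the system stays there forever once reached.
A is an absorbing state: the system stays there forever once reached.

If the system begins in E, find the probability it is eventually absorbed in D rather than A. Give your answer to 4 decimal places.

Let h(s) be the probability of absorption at D starting from transient state s. Then h(D) = 1 and h(A) = 0. By first-step analysis:
h(E) = 0.45·h(E) + 0.4·1 + 0.15·0
Solving: h(E) = 0.7273.
Starting from E, the probability is 0.7273.

0.7273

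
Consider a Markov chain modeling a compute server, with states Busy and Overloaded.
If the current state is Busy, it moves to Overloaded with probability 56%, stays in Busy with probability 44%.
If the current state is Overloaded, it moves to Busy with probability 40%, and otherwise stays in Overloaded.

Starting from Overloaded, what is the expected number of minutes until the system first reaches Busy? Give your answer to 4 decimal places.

Let t(s) be the expected number of minutes to first reach Busy from state s, with t(Busy) = 0. Conditioning on the first minute:
t(Overloaded) = 1 + 0.6·t(Overloaded)
Solving: t(Overloaded) = 2.5000.
Expected minutes from Overloaded to Busy: 2.5000.

2.5000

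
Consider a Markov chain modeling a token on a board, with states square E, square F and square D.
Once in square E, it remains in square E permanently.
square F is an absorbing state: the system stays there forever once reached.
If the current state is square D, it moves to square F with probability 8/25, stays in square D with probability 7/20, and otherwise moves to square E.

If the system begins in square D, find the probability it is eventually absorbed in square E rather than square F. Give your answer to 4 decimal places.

0.5077

Let h(s) be the probability of absorption at square E starting from transient state s. Then h(square E) = 1 and h(square F) = 0. By first-step analysis:
h(square D) = 0.33·1 + 0.32·0 + 0.35·h(square D)
Solving: h(square D) = 0.5077.
Starting from square D, the probability is 0.5077.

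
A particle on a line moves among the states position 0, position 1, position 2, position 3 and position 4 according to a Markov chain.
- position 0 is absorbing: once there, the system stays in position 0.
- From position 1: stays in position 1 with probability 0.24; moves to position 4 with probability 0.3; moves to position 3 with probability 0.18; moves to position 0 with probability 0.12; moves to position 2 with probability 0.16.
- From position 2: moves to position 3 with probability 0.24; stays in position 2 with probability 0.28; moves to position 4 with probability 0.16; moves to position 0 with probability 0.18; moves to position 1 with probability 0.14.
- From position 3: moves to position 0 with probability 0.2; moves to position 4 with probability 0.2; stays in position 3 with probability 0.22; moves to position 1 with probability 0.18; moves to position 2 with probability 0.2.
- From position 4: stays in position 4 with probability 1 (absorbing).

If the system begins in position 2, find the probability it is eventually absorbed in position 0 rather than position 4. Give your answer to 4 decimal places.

Let h(s) be the probability of absorption at position 0 starting from transient state s. Then h(position 0) = 1 and h(position 4) = 0. By first-step analysis:
h(position 1) = 0.12·1 + 0.24·h(position 1) + 0.16·h(position 2) + 0.18·h(position 3) + 0.3·0
h(position 2) = 0.18·1 + 0.14·h(position 1) + 0.28·h(position 2) + 0.24·h(position 3) + 0.16·0
h(position 3) = 0.2·1 + 0.18·h(position 1) + 0.2·h(position 2) + 0.22·h(position 3) + 0.2·0
Solving: h(position 1) = 0.3678, h(position 2) = 0.4760, h(position 3) = 0.4633.
Starting from position 2, the probability is 0.4760.

0.4760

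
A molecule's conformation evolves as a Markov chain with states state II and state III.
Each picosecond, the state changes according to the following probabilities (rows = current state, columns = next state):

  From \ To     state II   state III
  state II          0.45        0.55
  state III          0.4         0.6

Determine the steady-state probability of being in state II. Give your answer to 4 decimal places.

0.4211

Let the stationary distribution be π with π = πP and π_1 + π_2 = 1.
π_1 = 0.45·π_1 + 0.4·π_2
Solving with the normalization constraint gives π = (0.4211, 0.5789).
So the stationary probability of state II is 0.4211.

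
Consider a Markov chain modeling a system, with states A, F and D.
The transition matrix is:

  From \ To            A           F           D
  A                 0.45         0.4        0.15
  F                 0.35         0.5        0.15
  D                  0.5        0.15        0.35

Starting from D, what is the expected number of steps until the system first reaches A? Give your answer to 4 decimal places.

2.1488

Let t(s) be the expected number of steps to first reach A from state s, with t(A) = 0. Conditioning on the first step:
t(F) = 1 + 0.5·t(F) + 0.15·t(D)
t(D) = 1 + 0.15·t(F) + 0.35·t(D)
Solving: t(F) = 2.6446, t(D) = 2.1488.
Expected steps from D to A: 2.1488.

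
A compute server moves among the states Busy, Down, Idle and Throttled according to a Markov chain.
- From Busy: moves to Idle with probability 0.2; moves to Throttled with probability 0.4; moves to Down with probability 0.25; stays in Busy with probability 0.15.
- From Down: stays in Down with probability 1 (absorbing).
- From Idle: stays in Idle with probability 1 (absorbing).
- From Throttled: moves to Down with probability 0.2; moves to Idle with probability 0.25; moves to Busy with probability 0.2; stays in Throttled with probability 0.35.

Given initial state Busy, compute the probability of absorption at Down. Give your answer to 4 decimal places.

0.5132

Let h(s) be the probability of absorption at Down starting from transient state s. Then h(Down) = 1 and h(Idle) = 0. By first-step analysis:
h(Busy) = 0.15·h(Busy) + 0.25·1 + 0.2·0 + 0.4·h(Throttled)
h(Throttled) = 0.2·h(Busy) + 0.2·1 + 0.25·0 + 0.35·h(Throttled)
Solving: h(Busy) = 0.5132, h(Throttled) = 0.4656.
Starting from Busy, the probability is 0.5132.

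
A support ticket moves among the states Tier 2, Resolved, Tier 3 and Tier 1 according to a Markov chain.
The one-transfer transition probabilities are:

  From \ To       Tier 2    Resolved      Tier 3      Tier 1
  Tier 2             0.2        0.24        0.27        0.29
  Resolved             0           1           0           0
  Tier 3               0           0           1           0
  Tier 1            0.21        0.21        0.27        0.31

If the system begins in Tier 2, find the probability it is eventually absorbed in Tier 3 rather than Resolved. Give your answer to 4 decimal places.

0.5388

Let h(s) be the probability of absorption at Tier 3 starting from transient state s. Then h(Tier 3) = 1 and h(Resolved) = 0. By first-step analysis:
h(Tier 2) = 0.2·h(Tier 2) + 0.24·0 + 0.27·1 + 0.29·h(Tier 1)
h(Tier 1) = 0.21·h(Tier 2) + 0.21·0 + 0.27·1 + 0.31·h(Tier 1)
Solving: h(Tier 2) = 0.5388, h(Tier 1) = 0.5553.
Starting from Tier 2, the probability is 0.5388.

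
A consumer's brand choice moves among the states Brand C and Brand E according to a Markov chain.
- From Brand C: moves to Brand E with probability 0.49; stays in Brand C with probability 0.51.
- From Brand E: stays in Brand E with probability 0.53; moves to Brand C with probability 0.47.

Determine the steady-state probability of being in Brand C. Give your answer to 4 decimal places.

0.4896

Let the stationary distribution be π with π = πP and π_1 + π_2 = 1.
π_1 = 0.51·π_1 + 0.47·π_2
Solving with the normalization constraint gives π = (0.4896, 0.5104).
So the stationary probability of Brand C is 0.4896.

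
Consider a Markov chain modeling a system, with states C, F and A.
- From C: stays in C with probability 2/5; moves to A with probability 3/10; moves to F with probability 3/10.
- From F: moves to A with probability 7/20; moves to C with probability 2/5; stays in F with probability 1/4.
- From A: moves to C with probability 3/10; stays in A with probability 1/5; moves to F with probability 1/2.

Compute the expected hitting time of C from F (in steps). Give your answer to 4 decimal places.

2.7059

Let t(s) be the expected number of steps to first reach C from state s, with t(C) = 0. Conditioning on the first step:
t(F) = 1 + 0.25·t(F) + 0.35·t(A)
t(A) = 1 + 0.5·t(F) + 0.2·t(A)
Solving: t(F) = 2.7059, t(A) = 2.9412.
Expected steps from F to C: 2.7059.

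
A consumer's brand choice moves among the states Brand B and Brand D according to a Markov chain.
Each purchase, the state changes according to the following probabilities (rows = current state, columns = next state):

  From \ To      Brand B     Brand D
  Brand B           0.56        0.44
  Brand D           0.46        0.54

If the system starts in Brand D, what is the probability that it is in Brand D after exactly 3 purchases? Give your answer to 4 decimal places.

0.4894

Propagate the distribution vector 3 purchases from Brand D.
After 0 purchases: (0.0000, 1.0000)
After 1 purchase: (0.4600, 0.5400)
After 2 purchases: (0.5060, 0.4940)
After 3 purchases: (0.5106, 0.4894)
P(in Brand D after 3 purchases) = 0.4894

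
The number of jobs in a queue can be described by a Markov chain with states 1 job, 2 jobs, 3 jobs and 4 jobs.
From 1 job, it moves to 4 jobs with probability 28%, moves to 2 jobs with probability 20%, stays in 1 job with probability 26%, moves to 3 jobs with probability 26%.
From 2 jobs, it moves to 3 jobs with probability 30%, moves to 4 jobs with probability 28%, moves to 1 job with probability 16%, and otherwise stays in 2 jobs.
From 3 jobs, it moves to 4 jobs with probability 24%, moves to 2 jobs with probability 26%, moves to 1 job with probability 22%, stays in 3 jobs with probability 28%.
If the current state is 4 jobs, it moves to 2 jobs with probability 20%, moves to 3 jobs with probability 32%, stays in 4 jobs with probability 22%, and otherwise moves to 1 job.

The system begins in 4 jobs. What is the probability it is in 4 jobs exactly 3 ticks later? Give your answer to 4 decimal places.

Propagate the distribution vector 3 ticks from 4 jobs.
After 0 ticks: (0.0000, 0.0000, 0.0000, 1.0000)
After 1 tick: (0.2600, 0.2000, 0.3200, 0.2200)
After 2 ticks: (0.2272, 0.2312, 0.2876, 0.2540)
After 3 ticks: (0.2254, 0.2311, 0.2902, 0.2533)
P(in 4 jobs after 3 ticks) = 0.2533

0.2533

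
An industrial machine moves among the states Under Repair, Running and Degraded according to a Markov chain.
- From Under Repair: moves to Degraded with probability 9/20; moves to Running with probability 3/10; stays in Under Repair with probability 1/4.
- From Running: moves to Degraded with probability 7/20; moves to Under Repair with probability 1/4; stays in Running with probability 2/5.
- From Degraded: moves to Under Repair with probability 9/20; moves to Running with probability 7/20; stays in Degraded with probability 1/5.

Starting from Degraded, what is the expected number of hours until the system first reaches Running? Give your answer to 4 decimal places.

3.0189

Let t(s) be the expected number of hours to first reach Running from state s, with t(Running) = 0. Conditioning on the first hour:
t(Under Repair) = 1 + 0.25·t(Under Repair) + 0.45·t(Degraded)
t(Degraded) = 1 + 0.45·t(Under Repair) + 0.2·t(Degraded)
Solving: t(Under Repair) = 3.1447, t(Degraded) = 3.0189.
Expected hours from Degraded to Running: 3.0189.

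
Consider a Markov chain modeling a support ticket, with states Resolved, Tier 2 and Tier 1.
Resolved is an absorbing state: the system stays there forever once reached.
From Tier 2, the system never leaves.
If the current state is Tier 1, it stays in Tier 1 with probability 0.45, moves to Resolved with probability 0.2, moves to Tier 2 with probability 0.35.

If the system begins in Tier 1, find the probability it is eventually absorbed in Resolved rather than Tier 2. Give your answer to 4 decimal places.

0.3636

Let h(s) be the probability of absorption at Resolved starting from transient state s. Then h(Resolved) = 1 and h(Tier 2) = 0. By first-step analysis:
h(Tier 1) = 0.2·1 + 0.35·0 + 0.45·h(Tier 1)
Solving: h(Tier 1) = 0.3636.
Starting from Tier 1, the probability is 0.3636.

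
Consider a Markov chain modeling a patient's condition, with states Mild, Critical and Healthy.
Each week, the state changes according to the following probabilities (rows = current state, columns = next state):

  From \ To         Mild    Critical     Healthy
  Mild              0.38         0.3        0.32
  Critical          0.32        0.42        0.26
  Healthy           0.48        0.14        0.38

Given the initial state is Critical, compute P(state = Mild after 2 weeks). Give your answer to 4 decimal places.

Sum over the intermediate state after 1 week:
P = P(Critical→Mild)·P(Mild→Mild) + P(Critical→Critical)·P(Critical→Mild) + P(Critical→Healthy)·P(Healthy→Mild)
  = 0.32×0.38 + 0.42×0.32 + 0.26×0.48
  = 0.1216 + 0.1344 + 0.1248 = 0.3808

0.3808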